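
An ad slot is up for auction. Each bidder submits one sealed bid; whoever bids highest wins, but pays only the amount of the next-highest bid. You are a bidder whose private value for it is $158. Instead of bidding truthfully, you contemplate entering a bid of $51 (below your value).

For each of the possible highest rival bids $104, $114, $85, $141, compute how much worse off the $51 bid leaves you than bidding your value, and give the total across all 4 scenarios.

The deviation costs you only when the competing bid falls strictly between $51 and $158; elsewhere both bids give the same outcome.
$104: truthful payoff $54, deviation payoff $0 → loss $54.
$114: truthful payoff $44, deviation payoff $0 → loss $44.
$85: truthful payoff $73, deviation payoff $0 → loss $73.
$141: truthful payoff $17, deviation payoff $0 → loss $17.
Total loss = $54 + $44 + $73 + $17 = $188.

$188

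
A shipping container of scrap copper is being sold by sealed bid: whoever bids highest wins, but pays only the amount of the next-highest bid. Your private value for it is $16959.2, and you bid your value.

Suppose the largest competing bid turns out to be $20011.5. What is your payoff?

Your bid $16959.2 is below the highest competing bid $20011.5, so you lose.
A losing bidder pays nothing and receives nothing: payoff = $0.

$0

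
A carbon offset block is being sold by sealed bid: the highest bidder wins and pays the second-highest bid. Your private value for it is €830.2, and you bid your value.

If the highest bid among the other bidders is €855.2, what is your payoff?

€0

Your bid €830.2 is below the highest competing bid €855.2, so you lose.
A losing bidder pays nothing and receives nothing: payoff = €0.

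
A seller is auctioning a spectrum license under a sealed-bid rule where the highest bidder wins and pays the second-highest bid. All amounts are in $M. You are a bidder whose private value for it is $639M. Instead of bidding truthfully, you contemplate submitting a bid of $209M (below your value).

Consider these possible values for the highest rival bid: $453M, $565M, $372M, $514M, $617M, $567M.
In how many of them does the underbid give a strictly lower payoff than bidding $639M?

6

The deviation hurts exactly when the highest competing bid lies strictly between $209M and $639M — underbidding then forfeits a profitable win.
$453M: inside the interval → strictly worse (loss $186M).
$565M: inside the interval → strictly worse (loss $74M).
$372M: inside the interval → strictly worse (loss $267M).
$514M: inside the interval → strictly worse (loss $125M).
$617M: inside the interval → strictly worse (loss $22M).
$567M: inside the interval → strictly worse (loss $72M).
Count: 6.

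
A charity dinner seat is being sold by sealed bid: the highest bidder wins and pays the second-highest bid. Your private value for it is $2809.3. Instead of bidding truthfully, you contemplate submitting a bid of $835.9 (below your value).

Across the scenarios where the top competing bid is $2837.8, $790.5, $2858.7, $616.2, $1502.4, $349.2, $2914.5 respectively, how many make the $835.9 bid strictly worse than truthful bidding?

The deviation hurts exactly when the highest competing bid lies strictly between $835.9 and $2809.3 — underbidding then forfeits a profitable win.
$2837.8: above both → same outcome either way.
$790.5: below both → same outcome either way.
$2858.7: above both → same outcome either way.
$616.2: below both → same outcome either way.
$1502.4: inside the interval → strictly worse (loss $1306.9).
$349.2: below both → same outcome either way.
$2914.5: above both → same outcome either way.
Count: 1.

1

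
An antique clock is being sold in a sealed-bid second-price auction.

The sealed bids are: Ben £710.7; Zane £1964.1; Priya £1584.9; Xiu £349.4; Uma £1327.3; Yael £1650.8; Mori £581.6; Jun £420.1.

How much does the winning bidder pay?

Highest bid: Zane at £1964.1, so Zane wins.
Second-highest bid: Yael at £1650.8 — that is the price the winner pays.

£1650.8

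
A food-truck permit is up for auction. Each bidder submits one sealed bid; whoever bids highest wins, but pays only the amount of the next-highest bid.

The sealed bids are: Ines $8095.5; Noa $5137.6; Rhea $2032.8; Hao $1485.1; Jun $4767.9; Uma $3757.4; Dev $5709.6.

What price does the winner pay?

$5709.6

Highest bid: Ines at $8095.5, so Ines wins.
Second-highest bid: Dev at $5709.6 — that is the price the winner pays.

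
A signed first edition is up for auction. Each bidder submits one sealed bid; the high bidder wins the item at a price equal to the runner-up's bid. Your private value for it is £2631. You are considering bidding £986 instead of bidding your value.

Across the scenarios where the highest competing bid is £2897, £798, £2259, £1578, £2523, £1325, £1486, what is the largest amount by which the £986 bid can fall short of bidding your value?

£2897: same outcome either way → loss £0.
£798: same outcome either way → loss £0.
£2259: truthful gives £372, deviation gives £0 → loss £372.
£1578: truthful gives £1053, deviation gives £0 → loss £1053.
£2523: truthful gives £108, deviation gives £0 → loss £108.
£1325: truthful gives £1306, deviation gives £0 → loss £1306.
£1486: truthful gives £1145, deviation gives £0 → loss £1145.
Maximum loss: £1306.

£1306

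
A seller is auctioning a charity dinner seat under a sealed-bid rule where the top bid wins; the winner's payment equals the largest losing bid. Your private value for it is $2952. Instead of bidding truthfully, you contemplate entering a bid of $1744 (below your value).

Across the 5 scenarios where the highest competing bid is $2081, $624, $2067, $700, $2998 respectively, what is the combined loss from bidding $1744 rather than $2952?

$1756

The deviation costs you only when the competing bid falls strictly between $1744 and $2952; elsewhere both bids give the same outcome.
$2081: truthful payoff $871, deviation payoff $0 → loss $871.
$624: outcomes coincide → loss $0.
$2067: truthful payoff $885, deviation payoff $0 → loss $885.
$700: outcomes coincide → loss $0.
$2998: outcomes coincide → loss $0.
Total loss = $871 + $885 = $1756.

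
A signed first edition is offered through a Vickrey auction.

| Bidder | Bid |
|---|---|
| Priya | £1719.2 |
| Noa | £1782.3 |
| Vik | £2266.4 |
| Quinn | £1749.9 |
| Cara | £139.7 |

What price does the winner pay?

Highest bid: Vik at £2266.4, so Vik wins.
Second-highest bid: Noa at £1782.3 — that is the price the winner pays.

£1782.3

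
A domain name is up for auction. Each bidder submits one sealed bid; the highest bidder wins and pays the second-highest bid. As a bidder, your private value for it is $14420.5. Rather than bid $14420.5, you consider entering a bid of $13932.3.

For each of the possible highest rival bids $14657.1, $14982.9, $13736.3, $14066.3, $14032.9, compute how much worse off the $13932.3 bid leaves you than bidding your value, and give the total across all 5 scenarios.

The deviation costs you only when the competing bid falls strictly between $13932.3 and $14420.5; elsewhere both bids give the same outcome.
$14657.1: outcomes coincide → loss $0.
$14982.9: outcomes coincide → loss $0.
$13736.3: outcomes coincide → loss $0.
$14066.3: truthful payoff $354.2, deviation payoff $0 → loss $354.2.
$14032.9: truthful payoff $387.6, deviation payoff $0 → loss $387.6.
Total loss = $354.2 + $387.6 = $741.8.

$741.8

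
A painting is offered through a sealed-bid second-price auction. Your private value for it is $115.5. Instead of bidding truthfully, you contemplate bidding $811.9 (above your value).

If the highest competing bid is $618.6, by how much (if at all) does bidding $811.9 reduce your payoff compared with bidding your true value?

Bidding your value $115.5: you lose (since $115.5 < $618.6). Payoff $0.
Bidding $811.9: you win and pay $618.6. Payoff $115.5 − $618.6 = −$503.1.
The competing bid $618.6 lies between your value and your inflated bid, so overbidding wins an item priced above your value.
Loss from deviating = $0 − (−$503.1) = $503.1.

$503.1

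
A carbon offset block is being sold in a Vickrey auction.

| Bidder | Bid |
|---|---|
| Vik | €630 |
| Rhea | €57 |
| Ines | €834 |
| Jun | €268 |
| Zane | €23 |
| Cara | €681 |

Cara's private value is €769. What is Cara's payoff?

€0

Highest bid: Ines at €834, so Ines wins.
Second-highest bid: Cara at €681 — that is the price the winner pays.
Cara did not win, so Cara pays nothing and receives nothing: payoff €0.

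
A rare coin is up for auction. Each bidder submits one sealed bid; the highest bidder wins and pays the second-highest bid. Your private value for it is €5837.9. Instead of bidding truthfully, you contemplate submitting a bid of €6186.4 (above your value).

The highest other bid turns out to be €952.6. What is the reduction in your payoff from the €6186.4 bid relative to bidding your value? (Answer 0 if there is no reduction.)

Bidding your value €5837.9: you win (since €5837.9 > €952.6) and pay €952.6. Payoff €4885.3.
Bidding €6186.4: you win and pay €952.6. Payoff €5837.9 − €952.6 = €4885.3.
Difference = €4885.3 − €4885.3 = €0; both bids lead to the same outcome because the competing bid is below both your value and your alternative bid.

€0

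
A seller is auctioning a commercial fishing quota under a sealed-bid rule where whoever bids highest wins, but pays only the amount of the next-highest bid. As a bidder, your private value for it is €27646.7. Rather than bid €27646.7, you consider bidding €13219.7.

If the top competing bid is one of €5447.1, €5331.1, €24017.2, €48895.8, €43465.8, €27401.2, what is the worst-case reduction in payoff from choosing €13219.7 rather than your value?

€3629.5

€5447.1: same outcome either way → loss €0.
€5331.1: same outcome either way → loss €0.
€24017.2: truthful gives €3629.5, deviation gives €0 → loss €3629.5.
€48895.8: same outcome either way → loss €0.
€43465.8: same outcome either way → loss €0.
€27401.2: truthful gives €245.5, deviation gives €0 → loss €245.5.
Maximum loss: €3629.5.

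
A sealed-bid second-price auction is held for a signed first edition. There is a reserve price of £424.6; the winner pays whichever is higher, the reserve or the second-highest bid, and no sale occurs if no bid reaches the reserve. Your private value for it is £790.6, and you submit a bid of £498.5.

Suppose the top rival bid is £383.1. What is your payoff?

Your bid £498.5 is the highest and exceeds the reserve.
Price = max(second-highest bid, reserve) = max(£383.1, £424.6) = £424.6.
Payoff = £790.6 − £424.6 = £366.

£366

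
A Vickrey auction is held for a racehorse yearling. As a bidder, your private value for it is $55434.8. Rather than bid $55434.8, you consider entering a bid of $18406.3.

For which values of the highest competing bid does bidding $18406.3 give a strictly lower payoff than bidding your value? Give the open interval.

($18406.3, $55434.8)

If the competing bid is below $18406.3, both bids win at the same price — no difference.
If it is above $55434.8, both bids lose — no difference.
If it lies strictly between $18406.3 and $55434.8, bidding your value wins at a price below your value (positive payoff) while bidding $18406.3 loses (payoff 0).
So the deviation strictly hurts on the open interval ($18406.3, $55434.8).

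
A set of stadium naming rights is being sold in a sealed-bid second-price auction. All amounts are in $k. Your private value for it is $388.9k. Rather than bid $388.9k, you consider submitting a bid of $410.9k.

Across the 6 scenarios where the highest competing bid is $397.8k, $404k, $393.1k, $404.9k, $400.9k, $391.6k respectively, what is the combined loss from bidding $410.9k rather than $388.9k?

The deviation costs you only when the competing bid falls strictly between $388.9k and $410.9k; elsewhere both bids give the same outcome.
$397.8k: truthful payoff $0k, deviation payoff −$8.9k → loss $8.9k.
$404k: truthful payoff $0k, deviation payoff −$15.1k → loss $15.1k.
$393.1k: truthful payoff $0k, deviation payoff −$4.2k → loss $4.2k.
$404.9k: truthful payoff $0k, deviation payoff −$16k → loss $16k.
$400.9k: truthful payoff $0k, deviation payoff −$12k → loss $12k.
$391.6k: truthful payoff $0k, deviation payoff −$2.7k → loss $2.7k.
Total loss = $8.9k + $15.1k + $4.2k + $16k + $12k + $2.7k = $58.9k.
In a second-price auction your bid sets only whether you win, not what you pay, so bidding your true value is weakly dominant.

$58.9k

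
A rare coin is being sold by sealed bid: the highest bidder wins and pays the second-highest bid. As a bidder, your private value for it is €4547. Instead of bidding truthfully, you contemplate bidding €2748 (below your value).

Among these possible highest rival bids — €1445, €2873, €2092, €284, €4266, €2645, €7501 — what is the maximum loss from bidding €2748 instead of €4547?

€1445: same outcome either way → loss €0.
€2873: truthful gives €1674, deviation gives €0 → loss €1674.
€2092: same outcome either way → loss €0.
€284: same outcome either way → loss €0.
€4266: truthful gives €281, deviation gives €0 → loss €281.
€2645: same outcome either way → loss €0.
€7501: same outcome either way → loss €0.
Maximum loss: €1674.

€1674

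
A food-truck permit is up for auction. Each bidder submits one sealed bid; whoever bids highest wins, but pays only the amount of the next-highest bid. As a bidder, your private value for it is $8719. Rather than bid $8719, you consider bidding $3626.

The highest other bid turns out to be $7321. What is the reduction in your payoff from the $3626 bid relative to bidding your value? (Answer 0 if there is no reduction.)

$1398

Bidding your value $8719: you win (since $8719 > $7321) and pay $7321. Payoff $1398.
Bidding $3626: you lose. Payoff $0.
The competing bid $7321 lies between your shaded bid and your value, so underbidding forfeits an item you could have won at a profitable price.
Loss from deviating = $1398 − ($0) = $1398.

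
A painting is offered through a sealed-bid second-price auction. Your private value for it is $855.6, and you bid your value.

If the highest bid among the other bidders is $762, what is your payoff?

$93.6

Your bid $855.6 exceeds the highest competing bid $762, so you win.
In a second-price auction the winner pays the second-highest bid, $762.
Payoff = value − price = $855.6 − $762 = $93.6.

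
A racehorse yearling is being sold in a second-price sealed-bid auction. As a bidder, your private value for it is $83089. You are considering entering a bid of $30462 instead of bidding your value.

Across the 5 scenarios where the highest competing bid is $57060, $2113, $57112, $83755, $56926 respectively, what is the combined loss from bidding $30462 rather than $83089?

$78169

The deviation costs you only when the competing bid falls strictly between $30462 and $83089; elsewhere both bids give the same outcome.
$57060: truthful payoff $26029, deviation payoff $0 → loss $26029.
$2113: outcomes coincide → loss $0.
$57112: truthful payoff $25977, deviation payoff $0 → loss $25977.
$83755: outcomes coincide → loss $0.
$56926: truthful payoff $26163, deviation payoff $0 → loss $26163.
Total loss = $26029 + $25977 + $26163 = $78169.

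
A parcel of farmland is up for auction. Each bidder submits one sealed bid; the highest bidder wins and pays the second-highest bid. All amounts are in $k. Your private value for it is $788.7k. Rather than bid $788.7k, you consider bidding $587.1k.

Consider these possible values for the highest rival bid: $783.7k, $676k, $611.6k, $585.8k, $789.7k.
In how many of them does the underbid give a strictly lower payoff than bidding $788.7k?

3

The deviation hurts exactly when the highest competing bid lies strictly between $587.1k and $788.7k — underbidding then forfeits a profitable win.
$783.7k: inside the interval → strictly worse (loss $5k).
$676k: inside the interval → strictly worse (loss $112.7k).
$611.6k: inside the interval → strictly worse (loss $177.1k).
$585.8k: below both → same outcome either way.
$789.7k: above both → same outcome either way.
Count: 3.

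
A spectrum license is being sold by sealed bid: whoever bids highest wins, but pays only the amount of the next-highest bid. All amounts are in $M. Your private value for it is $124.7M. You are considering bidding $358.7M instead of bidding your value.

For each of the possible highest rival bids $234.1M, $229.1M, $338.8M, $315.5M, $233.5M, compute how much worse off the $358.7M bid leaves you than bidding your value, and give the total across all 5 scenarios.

The deviation costs you only when the competing bid falls strictly between $124.7M and $358.7M; elsewhere both bids give the same outcome.
$234.1M: truthful payoff $0M, deviation payoff −$109.4M → loss $109.4M.
$229.1M: truthful payoff $0M, deviation payoff −$104.4M → loss $104.4M.
$338.8M: truthful payoff $0M, deviation payoff −$214.1M → loss $214.1M.
$315.5M: truthful payoff $0M, deviation payoff −$190.8M → loss $190.8M.
$233.5M: truthful payoff $0M, deviation payoff −$108.8M → loss $108.8M.
Total loss = $109.4M + $104.4M + $214.1M + $190.8M + $108.8M = $727.5M.

$727.5M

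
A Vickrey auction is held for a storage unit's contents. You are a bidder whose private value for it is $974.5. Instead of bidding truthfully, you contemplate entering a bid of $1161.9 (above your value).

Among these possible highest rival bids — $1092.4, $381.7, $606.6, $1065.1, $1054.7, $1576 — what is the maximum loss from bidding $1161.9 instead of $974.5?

$117.9

$1092.4: truthful gives $0, deviation gives −$117.9 → loss $117.9.
$381.7: same outcome either way → loss $0.
$606.6: same outcome either way → loss $0.
$1065.1: truthful gives $0, deviation gives −$90.6 → loss $90.6.
$1054.7: truthful gives $0, deviation gives −$80.2 → loss $80.2.
$1576: same outcome either way → loss $0.
Maximum loss: $117.9.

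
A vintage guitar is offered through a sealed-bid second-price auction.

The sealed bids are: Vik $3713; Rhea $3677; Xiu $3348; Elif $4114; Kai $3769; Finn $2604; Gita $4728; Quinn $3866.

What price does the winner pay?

$4114

Highest bid: Gita at $4728, so Gita wins.
Second-highest bid: Elif at $4114 — that is the price the winner pays.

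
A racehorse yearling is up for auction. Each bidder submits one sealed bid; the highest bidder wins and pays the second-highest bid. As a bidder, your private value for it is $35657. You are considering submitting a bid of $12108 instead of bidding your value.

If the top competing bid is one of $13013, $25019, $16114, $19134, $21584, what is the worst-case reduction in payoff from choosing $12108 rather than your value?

$22644

$13013: truthful gives $22644, deviation gives $0 → loss $22644.
$25019: truthful gives $10638, deviation gives $0 → loss $10638.
$16114: truthful gives $19543, deviation gives $0 → loss $19543.
$19134: truthful gives $16523, deviation gives $0 → loss $16523.
$21584: truthful gives $14073, deviation gives $0 → loss $14073.
Maximum loss: $22644.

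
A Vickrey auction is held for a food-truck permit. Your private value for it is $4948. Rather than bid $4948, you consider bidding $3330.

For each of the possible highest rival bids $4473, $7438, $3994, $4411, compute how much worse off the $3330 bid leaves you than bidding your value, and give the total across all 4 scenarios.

$1966

The deviation costs you only when the competing bid falls strictly between $3330 and $4948; elsewhere both bids give the same outcome.
$4473: truthful payoff $475, deviation payoff $0 → loss $475.
$7438: outcomes coincide → loss $0.
$3994: truthful payoff $954, deviation payoff $0 → loss $954.
$4411: truthful payoff $537, deviation payoff $0 → loss $537.
Total loss = $475 + $954 + $537 = $1966.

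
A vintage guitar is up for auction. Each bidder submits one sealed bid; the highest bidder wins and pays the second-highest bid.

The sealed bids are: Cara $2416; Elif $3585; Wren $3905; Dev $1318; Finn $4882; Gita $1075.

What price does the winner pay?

Highest bid: Finn at $4882, so Finn wins.
Second-highest bid: Wren at $3905 — that is the price the winner pays.

$3905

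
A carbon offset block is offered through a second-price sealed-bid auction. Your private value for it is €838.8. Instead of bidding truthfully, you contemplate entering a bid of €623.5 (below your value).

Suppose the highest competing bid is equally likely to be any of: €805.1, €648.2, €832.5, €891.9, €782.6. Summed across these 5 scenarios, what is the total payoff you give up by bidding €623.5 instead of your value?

€286.8

The deviation costs you only when the competing bid falls strictly between €623.5 and €838.8; elsewhere both bids give the same outcome.
€805.1: truthful payoff €33.7, deviation payoff €0 → loss €33.7.
€648.2: truthful payoff €190.6, deviation payoff €0 → loss €190.6.
€832.5: truthful payoff €6.3, deviation payoff €0 → loss €6.3.
€891.9: outcomes coincide → loss €0.
€782.6: truthful payoff €56.2, deviation payoff €0 → loss €56.2.
Total loss = €33.7 + €190.6 + €6.3 + €56.2 = €286.8.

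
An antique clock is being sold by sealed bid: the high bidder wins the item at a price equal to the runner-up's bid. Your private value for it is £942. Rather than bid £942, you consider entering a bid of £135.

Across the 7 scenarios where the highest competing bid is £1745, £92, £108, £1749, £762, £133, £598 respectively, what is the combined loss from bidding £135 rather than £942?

The deviation costs you only when the competing bid falls strictly between £135 and £942; elsewhere both bids give the same outcome.
£1745: outcomes coincide → loss £0.
£92: outcomes coincide → loss £0.
£108: outcomes coincide → loss £0.
£1749: outcomes coincide → loss £0.
£762: truthful payoff £180, deviation payoff £0 → loss £180.
£133: outcomes coincide → loss £0.
£598: truthful payoff £344, deviation payoff £0 → loss £344.
Total loss = £180 + £344 = £524.

£524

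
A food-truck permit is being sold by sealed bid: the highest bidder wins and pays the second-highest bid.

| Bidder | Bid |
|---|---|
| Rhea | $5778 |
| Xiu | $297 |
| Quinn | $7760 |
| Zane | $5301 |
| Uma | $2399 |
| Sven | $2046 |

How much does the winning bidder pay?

$5778

Highest bid: Quinn at $7760, so Quinn wins.
Second-highest bid: Rhea at $5778 — that is the price the winner pays.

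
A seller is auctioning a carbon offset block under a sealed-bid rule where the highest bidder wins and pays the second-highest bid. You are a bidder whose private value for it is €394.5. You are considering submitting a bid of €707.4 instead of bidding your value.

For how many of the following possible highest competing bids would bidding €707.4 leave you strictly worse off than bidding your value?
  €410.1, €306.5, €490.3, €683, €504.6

The deviation hurts exactly when the highest competing bid lies strictly between €394.5 and €707.4 — overbidding then wins at a price above your value.
€410.1: inside the interval → strictly worse (loss €15.6).
€306.5: below both → same outcome either way.
€490.3: inside the interval → strictly worse (loss €95.8).
€683: inside the interval → strictly worse (loss €288.5).
€504.6: inside the interval → strictly worse (loss €110.1).
Count: 4.

4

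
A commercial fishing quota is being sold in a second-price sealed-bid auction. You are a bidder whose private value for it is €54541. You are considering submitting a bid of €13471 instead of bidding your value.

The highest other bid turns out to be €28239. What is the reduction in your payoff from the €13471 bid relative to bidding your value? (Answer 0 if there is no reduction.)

Bidding your value €54541: you win (since €54541 > €28239) and pay €28239. Payoff €26302.
Bidding €13471: you lose. Payoff €0.
The competing bid €28239 lies between your shaded bid and your value, so underbidding forfeits an item you could have won at a profitable price.
Loss from deviating = €26302 − (€0) = €26302.
Truthful bidding weakly dominates here: raising your bid can only win items priced above your value, and lowering it can only forfeit items priced below.

€26302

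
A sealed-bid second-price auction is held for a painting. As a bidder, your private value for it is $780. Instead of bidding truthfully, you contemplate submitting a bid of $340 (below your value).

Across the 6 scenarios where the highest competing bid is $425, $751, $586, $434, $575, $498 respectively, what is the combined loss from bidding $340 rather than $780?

$1411

The deviation costs you only when the competing bid falls strictly between $340 and $780; elsewhere both bids give the same outcome.
$425: truthful payoff $355, deviation payoff $0 → loss $355.
$751: truthful payoff $29, deviation payoff $0 → loss $29.
$586: truthful payoff $194, deviation payoff $0 → loss $194.
$434: truthful payoff $346, deviation payoff $0 → loss $346.
$575: truthful payoff $205, deviation payoff $0 → loss $205.
$498: truthful payoff $282, deviation payoff $0 → loss $282.
Total loss = $355 + $29 + $194 + $346 + $205 + $282 = $1411.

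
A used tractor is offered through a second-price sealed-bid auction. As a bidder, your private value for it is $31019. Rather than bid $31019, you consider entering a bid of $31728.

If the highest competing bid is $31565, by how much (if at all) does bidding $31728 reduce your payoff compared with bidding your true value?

Bidding your value $31019: you lose (since $31019 < $31565). Payoff $0.
Bidding $31728: you win and pay $31565. Payoff $31019 − $31565 = −$546.
The competing bid $31565 lies between your value and your inflated bid, so overbidding wins an item priced above your value.
Loss from deviating = $0 − (−$546) = $546.

$546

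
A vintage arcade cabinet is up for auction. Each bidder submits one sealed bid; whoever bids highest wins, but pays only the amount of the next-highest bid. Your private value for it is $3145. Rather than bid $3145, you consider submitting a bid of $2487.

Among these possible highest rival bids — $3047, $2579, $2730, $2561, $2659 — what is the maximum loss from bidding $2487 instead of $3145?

$584

$3047: truthful gives $98, deviation gives $0 → loss $98.
$2579: truthful gives $566, deviation gives $0 → loss $566.
$2730: truthful gives $415, deviation gives $0 → loss $415.
$2561: truthful gives $584, deviation gives $0 → loss $584.
$2659: truthful gives $486, deviation gives $0 → loss $486.
Maximum loss: $584.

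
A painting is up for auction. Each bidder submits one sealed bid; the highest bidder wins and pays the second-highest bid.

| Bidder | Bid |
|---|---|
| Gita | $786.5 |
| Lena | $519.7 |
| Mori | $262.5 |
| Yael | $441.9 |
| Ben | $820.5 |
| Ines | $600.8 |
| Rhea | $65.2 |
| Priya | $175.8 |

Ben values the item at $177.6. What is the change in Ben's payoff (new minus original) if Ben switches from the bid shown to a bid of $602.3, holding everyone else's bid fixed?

The highest bid among the other bidders is $786.5; Ben's bid doesn't change that.
Original bid $820.5: Ben is highest, pays the top rival bid $786.5; payoff $177.6 − $786.5 = −$608.9.
Alternative bid $602.3: Ben is not highest (top rival bid is $786.5); payoff $0.
Change in payoff = $0 − (−$608.9) = $608.9.

$608.9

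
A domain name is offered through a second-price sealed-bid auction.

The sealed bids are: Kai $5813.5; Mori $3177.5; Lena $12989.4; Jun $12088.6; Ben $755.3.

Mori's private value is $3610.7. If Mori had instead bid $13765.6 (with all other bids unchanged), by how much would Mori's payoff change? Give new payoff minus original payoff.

The highest bid among the other bidders is $12989.4; Mori's bid doesn't change that.
Original bid $3177.5: Mori is not highest (top rival bid is $12989.4); payoff $0.
Alternative bid $13765.6: Mori is highest, pays the top rival bid $12989.4; payoff $3610.7 − $12989.4 = −$9378.7.
Change in payoff = −$9378.7 − ($0) = −$9378.7.

−$9378.7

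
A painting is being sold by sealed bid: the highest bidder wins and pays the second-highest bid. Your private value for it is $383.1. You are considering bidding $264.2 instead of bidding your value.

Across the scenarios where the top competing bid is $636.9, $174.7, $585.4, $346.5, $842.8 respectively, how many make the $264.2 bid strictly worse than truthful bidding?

The deviation hurts exactly when the highest competing bid lies strictly between $264.2 and $383.1 — underbidding then forfeits a profitable win.
$636.9: above both → same outcome either way.
$174.7: below both → same outcome either way.
$585.4: above both → same outcome either way.
$346.5: inside the interval → strictly worse (loss $36.6).
$842.8: above both → same outcome either way.
Count: 1.

1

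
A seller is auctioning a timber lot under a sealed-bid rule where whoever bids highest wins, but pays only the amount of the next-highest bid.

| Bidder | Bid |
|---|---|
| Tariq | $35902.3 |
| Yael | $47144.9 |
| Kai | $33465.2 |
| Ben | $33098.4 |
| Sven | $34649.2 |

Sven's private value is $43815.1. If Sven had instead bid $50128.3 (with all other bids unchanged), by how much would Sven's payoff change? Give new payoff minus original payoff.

The highest bid among the other bidders is $47144.9; Sven's bid doesn't change that.
Original bid $34649.2: Sven is not highest (top rival bid is $47144.9); payoff $0.
Alternative bid $50128.3: Sven is highest, pays the top rival bid $47144.9; payoff $43815.1 − $47144.9 = −$3329.8.
Change in payoff = −$3329.8 − ($0) = −$3329.8.

−$3329.8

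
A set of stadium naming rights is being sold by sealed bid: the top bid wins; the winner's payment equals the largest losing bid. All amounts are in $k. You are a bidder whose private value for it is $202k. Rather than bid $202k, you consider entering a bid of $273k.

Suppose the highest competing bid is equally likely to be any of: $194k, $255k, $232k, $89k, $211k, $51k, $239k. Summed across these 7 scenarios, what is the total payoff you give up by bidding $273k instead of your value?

$129k

The deviation costs you only when the competing bid falls strictly between $202k and $273k; elsewhere both bids give the same outcome.
$194k: outcomes coincide → loss $0k.
$255k: truthful payoff $0k, deviation payoff −$53k → loss $53k.
$232k: truthful payoff $0k, deviation payoff −$30k → loss $30k.
$89k: outcomes coincide → loss $0k.
$211k: truthful payoff $0k, deviation payoff −$9k → loss $9k.
$51k: outcomes coincide → loss $0k.
$239k: truthful payoff $0k, deviation payoff −$37k → loss $37k.
Total loss = $53k + $30k + $9k + $37k = $129k.
Truthful bidding weakly dominates here: raising your bid can only win items priced above your value, and lowering it can only forfeit items priced below.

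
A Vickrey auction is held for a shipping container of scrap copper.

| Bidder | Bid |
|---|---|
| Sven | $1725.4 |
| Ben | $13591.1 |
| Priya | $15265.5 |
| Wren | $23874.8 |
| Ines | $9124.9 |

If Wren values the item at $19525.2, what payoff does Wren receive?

$4259.7

Highest bid: Wren at $23874.8, so Wren wins.
Second-highest bid: Priya at $15265.5 — that is the price the winner pays.
Wren's payoff = value − price = $19525.2 − $15265.5 = $4259.7.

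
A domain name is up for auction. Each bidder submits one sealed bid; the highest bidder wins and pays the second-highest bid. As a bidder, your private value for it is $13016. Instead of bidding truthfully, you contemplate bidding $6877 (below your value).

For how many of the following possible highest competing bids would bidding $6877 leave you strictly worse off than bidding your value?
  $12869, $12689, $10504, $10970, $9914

The deviation hurts exactly when the highest competing bid lies strictly between $6877 and $13016 — underbidding then forfeits a profitable win.
$12869: inside the interval → strictly worse (loss $147).
$12689: inside the interval → strictly worse (loss $327).
$10504: inside the interval → strictly worse (loss $2512).
$10970: inside the interval → strictly worse (loss $2046).
$9914: inside the interval → strictly worse (loss $3102).
Count: 5.

5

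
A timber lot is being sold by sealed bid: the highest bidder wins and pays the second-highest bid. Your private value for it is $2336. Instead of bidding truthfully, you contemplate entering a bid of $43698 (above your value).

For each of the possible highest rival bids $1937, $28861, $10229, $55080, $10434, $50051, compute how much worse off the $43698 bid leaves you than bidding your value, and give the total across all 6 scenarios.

The deviation costs you only when the competing bid falls strictly between $2336 and $43698; elsewhere both bids give the same outcome.
$1937: outcomes coincide → loss $0.
$28861: truthful payoff $0, deviation payoff −$26525 → loss $26525.
$10229: truthful payoff $0, deviation payoff −$7893 → loss $7893.
$55080: outcomes coincide → loss $0.
$10434: truthful payoff $0, deviation payoff −$8098 → loss $8098.
$50051: outcomes coincide → loss $0.
Total loss = $26525 + $7893 + $8098 = $42516.

$42516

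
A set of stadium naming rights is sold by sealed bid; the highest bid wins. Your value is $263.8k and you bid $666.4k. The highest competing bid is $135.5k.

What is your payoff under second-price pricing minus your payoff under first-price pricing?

$530.9k

You have the highest bid, so you win under either rule.
Second-price: pay $135.5k → payoff $128.3k.
First-price: pay your own bid $666.4k → payoff −$402.6k.
Difference = $128.3k − (−$402.6k) = $530.9k.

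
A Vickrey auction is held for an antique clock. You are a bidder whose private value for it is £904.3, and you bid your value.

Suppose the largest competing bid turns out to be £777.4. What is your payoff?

£126.9

Your bid £904.3 exceeds the highest competing bid £777.4, so you win.
In a second-price auction the winner pays the second-highest bid, £777.4.
Payoff = value − price = £904.3 − £777.4 = £126.9.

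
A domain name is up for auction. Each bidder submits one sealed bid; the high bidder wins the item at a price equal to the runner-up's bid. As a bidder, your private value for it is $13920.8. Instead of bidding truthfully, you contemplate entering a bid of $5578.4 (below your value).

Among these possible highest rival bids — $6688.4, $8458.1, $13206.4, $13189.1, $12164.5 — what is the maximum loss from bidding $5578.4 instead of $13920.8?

$7232.4

$6688.4: truthful gives $7232.4, deviation gives $0 → loss $7232.4.
$8458.1: truthful gives $5462.7, deviation gives $0 → loss $5462.7.
$13206.4: truthful gives $714.4, deviation gives $0 → loss $714.4.
$13189.1: truthful gives $731.7, deviation gives $0 → loss $731.7.
$12164.5: truthful gives $1756.3, deviation gives $0 → loss $1756.3.
Maximum loss: $7232.4.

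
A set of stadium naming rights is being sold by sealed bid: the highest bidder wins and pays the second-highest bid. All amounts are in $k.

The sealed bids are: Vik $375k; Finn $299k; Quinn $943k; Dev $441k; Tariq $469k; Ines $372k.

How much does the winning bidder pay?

Highest bid: Quinn at $943k, so Quinn wins.
Second-highest bid: Tariq at $469k — that is the price the winner pays.

$469k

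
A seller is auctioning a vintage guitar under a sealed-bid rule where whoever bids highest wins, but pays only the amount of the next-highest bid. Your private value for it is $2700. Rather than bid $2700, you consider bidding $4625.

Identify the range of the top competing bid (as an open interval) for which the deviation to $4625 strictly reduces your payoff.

($2700, $4625)

If the competing bid is below $2700, both bids win at the same price — no difference.
If it is above $4625, both bids lose — no difference.
If it lies strictly between $2700 and $4625, bidding your value loses (payoff 0) while bidding $4625 wins at a price above your value (payoff negative).
So the deviation strictly hurts on the open interval ($2700, $4625).
Because the price is fixed by the runner-up's bid, deviating from your value can only change a good outcome into a bad one — never the reverse.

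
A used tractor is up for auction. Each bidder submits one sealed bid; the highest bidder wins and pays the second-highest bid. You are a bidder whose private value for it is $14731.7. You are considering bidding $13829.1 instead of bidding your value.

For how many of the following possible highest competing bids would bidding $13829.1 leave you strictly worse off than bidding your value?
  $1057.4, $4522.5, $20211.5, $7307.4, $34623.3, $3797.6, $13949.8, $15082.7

1

The deviation hurts exactly when the highest competing bid lies strictly between $13829.1 and $14731.7 — underbidding then forfeits a profitable win.
$1057.4: below both → same outcome either way.
$4522.5: below both → same outcome either way.
$20211.5: above both → same outcome either way.
$7307.4: below both → same outcome either way.
$34623.3: above both → same outcome either way.
$3797.6: below both → same outcome either way.
$13949.8: inside the interval → strictly worse (loss $781.9).
$15082.7: above both → same outcome either way.
Count: 1.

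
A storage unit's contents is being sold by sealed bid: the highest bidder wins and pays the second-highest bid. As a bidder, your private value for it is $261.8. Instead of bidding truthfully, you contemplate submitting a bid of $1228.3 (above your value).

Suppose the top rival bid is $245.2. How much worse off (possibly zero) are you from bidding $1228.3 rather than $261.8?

Bidding your value $261.8: you win (since $261.8 > $245.2) and pay $245.2. Payoff $16.6.
Bidding $1228.3: you win and pay $245.2. Payoff $261.8 − $245.2 = $16.6.
Difference = $16.6 − $16.6 = $0; both bids lead to the same outcome because the competing bid is below both your value and your alternative bid.

$0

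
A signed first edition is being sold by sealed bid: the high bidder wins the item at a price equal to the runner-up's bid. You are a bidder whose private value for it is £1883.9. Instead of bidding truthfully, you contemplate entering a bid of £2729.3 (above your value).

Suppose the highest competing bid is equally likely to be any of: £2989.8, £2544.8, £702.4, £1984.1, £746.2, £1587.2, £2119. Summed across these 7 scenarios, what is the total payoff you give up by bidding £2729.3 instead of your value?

£996.2

The deviation costs you only when the competing bid falls strictly between £1883.9 and £2729.3; elsewhere both bids give the same outcome.
£2989.8: outcomes coincide → loss £0.
£2544.8: truthful payoff £0, deviation payoff −£660.9 → loss £660.9.
£702.4: outcomes coincide → loss £0.
£1984.1: truthful payoff £0, deviation payoff −£100.2 → loss £100.2.
£746.2: outcomes coincide → loss £0.
£1587.2: outcomes coincide → loss £0.
£2119: truthful payoff £0, deviation payoff −£235.1 → loss £235.1.
Total loss = £660.9 + £100.2 + £235.1 = £996.2.
In a second-price auction your bid sets only whether you win, not what you pay, so bidding your true value is weakly dominant.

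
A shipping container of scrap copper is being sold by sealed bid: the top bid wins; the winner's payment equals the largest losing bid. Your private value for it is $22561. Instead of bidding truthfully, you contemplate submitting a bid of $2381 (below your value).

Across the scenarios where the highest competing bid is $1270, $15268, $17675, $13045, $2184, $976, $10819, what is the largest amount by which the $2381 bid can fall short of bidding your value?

$1270: same outcome either way → loss $0.
$15268: truthful gives $7293, deviation gives $0 → loss $7293.
$17675: truthful gives $4886, deviation gives $0 → loss $4886.
$13045: truthful gives $9516, deviation gives $0 → loss $9516.
$2184: same outcome either way → loss $0.
$976: same outcome either way → loss $0.
$10819: truthful gives $11742, deviation gives $0 → loss $11742.
Maximum loss: $11742.

$11742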